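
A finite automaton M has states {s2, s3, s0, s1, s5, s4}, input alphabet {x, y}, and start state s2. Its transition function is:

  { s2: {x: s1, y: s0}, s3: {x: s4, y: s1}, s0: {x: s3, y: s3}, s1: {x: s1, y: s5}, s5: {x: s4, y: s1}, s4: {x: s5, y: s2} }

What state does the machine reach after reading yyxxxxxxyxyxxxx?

s5

start at s2
read 'y': s2 → s0
read 'y': s0 → s3
read 'x': s3 → s4
read 'x': s4 → s5
read 'x': s5 → s4
read 'x': s4 → s5
read 'x': s5 → s4
read 'x': s4 → s5
read 'y': s5 → s1
read 'x': s1 → s1
read 'y': s1 → s5
read 'x': s5 → s4
read 'x': s4 → s5
read 'x': s5 → s4
read 'x': s4 → s5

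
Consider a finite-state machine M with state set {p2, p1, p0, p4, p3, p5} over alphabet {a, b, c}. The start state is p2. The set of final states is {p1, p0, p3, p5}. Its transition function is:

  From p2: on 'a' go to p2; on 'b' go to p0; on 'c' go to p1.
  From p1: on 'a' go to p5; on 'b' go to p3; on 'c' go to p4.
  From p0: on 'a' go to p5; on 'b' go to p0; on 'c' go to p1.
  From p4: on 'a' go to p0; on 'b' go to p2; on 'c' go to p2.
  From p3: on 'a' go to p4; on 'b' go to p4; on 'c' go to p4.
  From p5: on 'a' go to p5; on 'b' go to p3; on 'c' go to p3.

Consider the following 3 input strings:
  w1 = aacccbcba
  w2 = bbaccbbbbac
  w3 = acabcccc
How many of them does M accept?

1

w1: Trace: p2 -a-> p2 -a-> p2 -c-> p1 -c-> p4 -c-> p2 -b-> p0 -c-> p1 -b-> p3 -a-> p4  → end p4, rejected
w2: Trace: p2 -b-> p0 -b-> p0 -a-> p5 -c-> p3 -c-> p4 -b-> p2 -b-> p0 -b-> p0 -b-> p0 -a-> p5 -c-> p3  → end p3, accepted
w3: Trace: p2 -a-> p2 -c-> p1 -a-> p5 -b-> p3 -c-> p4 -c-> p2 -c-> p1 -c-> p4  → end p4, rejected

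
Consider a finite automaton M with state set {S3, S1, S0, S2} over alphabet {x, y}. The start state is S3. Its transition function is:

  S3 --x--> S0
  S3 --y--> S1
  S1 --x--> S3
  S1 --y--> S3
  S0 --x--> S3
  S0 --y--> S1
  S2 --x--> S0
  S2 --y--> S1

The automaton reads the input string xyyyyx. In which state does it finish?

S3 → S0 → S1 → S3 → S1 → S3 → S0

S0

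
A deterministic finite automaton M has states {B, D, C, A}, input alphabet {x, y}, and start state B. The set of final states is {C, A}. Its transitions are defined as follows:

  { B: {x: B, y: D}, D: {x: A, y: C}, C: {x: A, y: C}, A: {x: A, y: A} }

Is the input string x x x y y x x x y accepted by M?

Yes

start at B
read 'x': B → B
read 'x': B → B
read 'x': B → B
read 'y': B → D
read 'y': D → C
read 'x': C → A
read 'x': A → A
read 'x': A → A
read 'y': A → A
End state A is accepting.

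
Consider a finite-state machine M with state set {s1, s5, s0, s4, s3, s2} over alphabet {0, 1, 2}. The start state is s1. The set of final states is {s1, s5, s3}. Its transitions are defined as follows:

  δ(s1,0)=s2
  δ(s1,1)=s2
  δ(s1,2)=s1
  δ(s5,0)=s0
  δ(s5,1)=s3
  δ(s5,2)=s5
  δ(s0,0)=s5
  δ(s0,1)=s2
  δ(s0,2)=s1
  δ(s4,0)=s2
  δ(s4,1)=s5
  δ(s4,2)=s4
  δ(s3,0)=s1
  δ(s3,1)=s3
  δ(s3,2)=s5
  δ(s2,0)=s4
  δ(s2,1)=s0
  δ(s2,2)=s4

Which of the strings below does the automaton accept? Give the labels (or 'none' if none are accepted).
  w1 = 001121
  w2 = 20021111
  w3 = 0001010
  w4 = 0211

w1: s1 → s2 → s4 → s5 → s3 → s5 → s3  → end s3, accepted
w2: s1 → s1 → s2 → s4 → s4 → s5 → s3 → s3 → s3  → end s3, accepted
w3: s1 → s2 → s4 → s2 → s0 → s5 → s3 → s1  → end s1, accepted
w4: s1 → s2 → s4 → s5 → s3  → end s3, accepted

w1, w2, w3, w4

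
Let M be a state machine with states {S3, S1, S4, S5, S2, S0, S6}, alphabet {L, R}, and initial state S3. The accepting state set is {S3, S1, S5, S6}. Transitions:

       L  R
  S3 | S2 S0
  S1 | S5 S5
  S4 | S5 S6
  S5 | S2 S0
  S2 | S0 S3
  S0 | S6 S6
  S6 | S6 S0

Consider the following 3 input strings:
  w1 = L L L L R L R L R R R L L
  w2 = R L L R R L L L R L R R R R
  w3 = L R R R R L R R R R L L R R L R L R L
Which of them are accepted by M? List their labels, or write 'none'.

w1: S3 → S2 → S0 → S6 → S6 → S0 → S6 → S0 → S6 → S0 → S6 → S0 → S6 → S6  → end S6, accepted
w2: S3 → S0 → S6 → S6 → S0 → S6 → S6 → S6 → S6 → S0 → S6 → S0 → S6 → S0 → S6  → end S6, accepted
w3: S3 → S2 → S3 → S0 → S6 → S0 → S6 → S0 → S6 → S0 → S6 → S6 → S6 → S0 → S6 → S6 → S0 → S6 → S0 → S6  → end S6, accepted

w1, w2, w3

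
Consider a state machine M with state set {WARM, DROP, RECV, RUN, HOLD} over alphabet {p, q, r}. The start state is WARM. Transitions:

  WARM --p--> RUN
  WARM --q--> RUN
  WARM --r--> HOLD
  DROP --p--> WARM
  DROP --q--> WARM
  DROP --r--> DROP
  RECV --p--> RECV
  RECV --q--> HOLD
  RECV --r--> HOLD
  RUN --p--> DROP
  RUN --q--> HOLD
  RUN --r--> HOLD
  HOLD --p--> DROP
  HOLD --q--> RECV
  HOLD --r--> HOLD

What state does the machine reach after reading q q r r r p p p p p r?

start at WARM
read 'q': WARM → RUN
read 'q': RUN → HOLD
read 'r': HOLD → HOLD
read 'r': HOLD → HOLD
read 'r': HOLD → HOLD
read 'p': HOLD → DROP
read 'p': DROP → WARM
read 'p': WARM → RUN
read 'p': RUN → DROP
read 'p': DROP → WARM
read 'r': WARM → HOLD

HOLD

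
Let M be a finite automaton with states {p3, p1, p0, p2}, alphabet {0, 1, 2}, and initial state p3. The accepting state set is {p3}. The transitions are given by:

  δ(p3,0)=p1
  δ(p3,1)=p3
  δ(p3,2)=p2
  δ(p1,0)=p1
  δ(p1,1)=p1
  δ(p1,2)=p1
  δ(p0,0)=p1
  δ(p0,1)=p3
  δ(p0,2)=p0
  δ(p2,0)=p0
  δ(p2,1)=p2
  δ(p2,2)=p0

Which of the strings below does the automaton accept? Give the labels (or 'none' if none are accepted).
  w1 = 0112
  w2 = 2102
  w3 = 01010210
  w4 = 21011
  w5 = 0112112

w4

w1:
  start at p3
  read '0': p3 → p1
  read '1': p1 → p1
  read '1': p1 → p1
  read '2': p1 → p1
  end p1, rejected
w2:
  start at p3
  read '2': p3 → p2
  read '1': p2 → p2
  read '0': p2 → p0
  read '2': p0 → p0
  end p0, rejected
w3:
  start at p3
  read '0': p3 → p1
  read '1': p1 → p1
  read '0': p1 → p1
  read '1': p1 → p1
  read '0': p1 → p1
  read '2': p1 → p1
  read '1': p1 → p1
  read '0': p1 → p1
  end p1, rejected
w4:
  start at p3
  read '2': p3 → p2
  read '1': p2 → p2
  read '0': p2 → p0
  read '1': p0 → p3
  read '1': p3 → p3
  end p3, accepted
w5:
  start at p3
  read '0': p3 → p1
  read '1': p1 → p1
  read '1': p1 → p1
  read '2': p1 → p1
  read '1': p1 → p1
  read '1': p1 → p1
  read '2': p1 → p1
  end p1, rejected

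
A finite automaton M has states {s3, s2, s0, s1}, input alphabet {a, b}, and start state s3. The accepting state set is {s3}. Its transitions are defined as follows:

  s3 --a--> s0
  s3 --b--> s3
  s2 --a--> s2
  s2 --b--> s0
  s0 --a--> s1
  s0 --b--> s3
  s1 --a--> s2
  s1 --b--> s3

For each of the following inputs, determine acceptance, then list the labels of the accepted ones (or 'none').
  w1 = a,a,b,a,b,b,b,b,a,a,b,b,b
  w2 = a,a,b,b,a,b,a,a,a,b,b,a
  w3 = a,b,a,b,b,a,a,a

w1:
  start at s3
  read 'a': s3 → s0
  read 'a': s0 → s1
  read 'b': s1 → s3
  read 'a': s3 → s0
  read 'b': s0 → s3
  read 'b': s3 → s3
  read 'b': s3 → s3
  read 'b': s3 → s3
  read 'a': s3 → s0
  read 'a': s0 → s1
  read 'b': s1 → s3
  read 'b': s3 → s3
  read 'b': s3 → s3
  end s3, accepted
w2:
  start at s3
  read 'a': s3 → s0
  read 'a': s0 → s1
  read 'b': s1 → s3
  read 'b': s3 → s3
  read 'a': s3 → s0
  read 'b': s0 → s3
  read 'a': s3 → s0
  read 'a': s0 → s1
  read 'a': s1 → s2
  read 'b': s2 → s0
  read 'b': s0 → s3
  read 'a': s3 → s0
  end s0, rejected
w3:
  start at s3
  read 'a': s3 → s0
  read 'b': s0 → s3
  read 'a': s3 → s0
  read 'b': s0 → s3
  read 'b': s3 → s3
  read 'a': s3 → s0
  read 'a': s0 → s1
  read 'a': s1 → s2
  end s2, rejected

w1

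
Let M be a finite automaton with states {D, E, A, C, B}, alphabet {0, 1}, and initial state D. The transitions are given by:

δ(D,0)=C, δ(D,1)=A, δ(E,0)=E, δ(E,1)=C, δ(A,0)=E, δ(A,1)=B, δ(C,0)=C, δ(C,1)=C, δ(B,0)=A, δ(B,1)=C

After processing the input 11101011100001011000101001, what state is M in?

C

D → A → B → C → C → C → C → C → C → C → C → C → C → C → C → C → C → C → C → C → C → C → C → C → C → C → C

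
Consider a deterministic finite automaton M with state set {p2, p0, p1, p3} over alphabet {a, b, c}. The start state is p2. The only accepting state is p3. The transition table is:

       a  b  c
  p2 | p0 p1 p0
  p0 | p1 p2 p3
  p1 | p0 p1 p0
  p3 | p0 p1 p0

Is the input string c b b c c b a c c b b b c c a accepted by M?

No

Trace: p2 -c-> p0 -b-> p2 -b-> p1 -c-> p0 -c-> p3 -b-> p1 -a-> p0 -c-> p3 -c-> p0 -b-> p2 -b-> p1 -b-> p1 -c-> p0 -c-> p3 -a-> p0
End state p0 is not accepting.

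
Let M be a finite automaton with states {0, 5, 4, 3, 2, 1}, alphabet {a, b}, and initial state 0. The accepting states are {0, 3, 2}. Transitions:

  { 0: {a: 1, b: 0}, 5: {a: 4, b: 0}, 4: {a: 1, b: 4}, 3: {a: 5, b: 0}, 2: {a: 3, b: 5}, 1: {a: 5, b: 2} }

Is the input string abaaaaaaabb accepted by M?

No

Trace: 0 -a-> 1 -b-> 2 -a-> 3 -a-> 5 -a-> 4 -a-> 1 -a-> 5 -a-> 4 -a-> 1 -b-> 2 -b-> 5
End state 5 is not accepting.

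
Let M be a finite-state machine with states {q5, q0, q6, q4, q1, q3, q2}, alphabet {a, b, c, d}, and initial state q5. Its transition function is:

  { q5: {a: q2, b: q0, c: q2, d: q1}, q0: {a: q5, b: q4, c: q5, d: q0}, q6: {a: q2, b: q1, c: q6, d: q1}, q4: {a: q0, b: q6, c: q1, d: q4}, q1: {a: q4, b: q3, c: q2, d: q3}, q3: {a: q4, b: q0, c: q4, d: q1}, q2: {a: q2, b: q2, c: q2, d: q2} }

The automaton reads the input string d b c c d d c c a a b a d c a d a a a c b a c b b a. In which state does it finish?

q5 → q1 → q3 → q4 → q1 → q3 → q1 → q2 → q2 → q2 → q2 → q2 → q2 → q2 → q2 → q2 → q2 → q2 → q2 → q2 → q2 → q2 → q2 → q2 → q2 → q2 → q2

q2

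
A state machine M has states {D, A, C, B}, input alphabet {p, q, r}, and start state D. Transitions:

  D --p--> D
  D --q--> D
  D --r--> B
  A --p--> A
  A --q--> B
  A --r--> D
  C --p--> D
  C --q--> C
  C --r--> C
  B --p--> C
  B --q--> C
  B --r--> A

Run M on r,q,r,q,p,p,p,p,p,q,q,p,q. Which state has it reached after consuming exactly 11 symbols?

D

Trace: D -r-> B -q-> C -r-> C -q-> C -p-> D -p-> D -p-> D -p-> D -p-> D -q-> D -q-> D
After 11 symbols: D.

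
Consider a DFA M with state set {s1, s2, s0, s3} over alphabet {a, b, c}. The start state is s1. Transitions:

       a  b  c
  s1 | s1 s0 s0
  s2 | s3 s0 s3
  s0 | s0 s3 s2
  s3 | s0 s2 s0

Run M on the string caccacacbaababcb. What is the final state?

start at s1
read 'c': s1 → s0
read 'a': s0 → s0
read 'c': s0 → s2
read 'c': s2 → s3
read 'a': s3 → s0
read 'c': s0 → s2
read 'a': s2 → s3
read 'c': s3 → s0
read 'b': s0 → s3
read 'a': s3 → s0
read 'a': s0 → s0
read 'b': s0 → s3
read 'a': s3 → s0
read 'b': s0 → s3
read 'c': s3 → s0
read 'b': s0 → s3

s3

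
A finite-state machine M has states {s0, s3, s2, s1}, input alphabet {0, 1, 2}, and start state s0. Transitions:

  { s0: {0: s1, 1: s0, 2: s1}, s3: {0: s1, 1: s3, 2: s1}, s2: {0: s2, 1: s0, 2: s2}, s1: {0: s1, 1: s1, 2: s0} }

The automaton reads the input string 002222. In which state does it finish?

s1

start at s0
read '0': s0 → s1
read '0': s1 → s1
read '2': s1 → s0
read '2': s0 → s1
read '2': s1 → s0
read '2': s0 → s1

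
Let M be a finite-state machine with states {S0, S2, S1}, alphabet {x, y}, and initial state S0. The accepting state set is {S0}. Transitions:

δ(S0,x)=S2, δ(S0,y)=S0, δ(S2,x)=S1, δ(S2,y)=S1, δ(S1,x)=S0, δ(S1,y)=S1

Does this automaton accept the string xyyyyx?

Yes

start at S0
read 'x': S0 → S2
read 'y': S2 → S1
read 'y': S1 → S1
read 'y': S1 → S1
read 'y': S1 → S1
read 'x': S1 → S0
End state S0 is accepting.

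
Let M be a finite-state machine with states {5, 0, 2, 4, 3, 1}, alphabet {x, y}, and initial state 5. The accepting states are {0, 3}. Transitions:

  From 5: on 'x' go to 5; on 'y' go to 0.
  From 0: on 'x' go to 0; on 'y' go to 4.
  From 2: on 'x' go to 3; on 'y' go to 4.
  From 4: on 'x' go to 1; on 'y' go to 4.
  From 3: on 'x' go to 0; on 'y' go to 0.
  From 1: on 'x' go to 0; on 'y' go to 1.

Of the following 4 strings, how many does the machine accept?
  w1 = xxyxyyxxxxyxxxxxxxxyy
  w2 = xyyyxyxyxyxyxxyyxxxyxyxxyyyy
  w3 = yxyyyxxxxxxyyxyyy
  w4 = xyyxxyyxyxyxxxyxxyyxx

w1:
  start at 5
  read 'x': 5 → 5
  read 'x': 5 → 5
  read 'y': 5 → 0
  read 'x': 0 → 0
  read 'y': 0 → 4
  read 'y': 4 → 4
  read 'x': 4 → 1
  read 'x': 1 → 0
  read 'x': 0 → 0
  read 'x': 0 → 0
  read 'y': 0 → 4
  read 'x': 4 → 1
  read 'x': 1 → 0
  read 'x': 0 → 0
  read 'x': 0 → 0
  read 'x': 0 → 0
  read 'x': 0 → 0
  read 'x': 0 → 0
  read 'x': 0 → 0
  read 'y': 0 → 4
  read 'y': 4 → 4
  end 4, rejected
w2:
  start at 5
  read 'x': 5 → 5
  read 'y': 5 → 0
  read 'y': 0 → 4
  read 'y': 4 → 4
  read 'x': 4 → 1
  read 'y': 1 → 1
  read 'x': 1 → 0
  read 'y': 0 → 4
  read 'x': 4 → 1
  read 'y': 1 → 1
  read 'x': 1 → 0
  read 'y': 0 → 4
  read 'x': 4 → 1
  read 'x': 1 → 0
  read 'y': 0 → 4
  read 'y': 4 → 4
  read 'x': 4 → 1
  read 'x': 1 → 0
  read 'x': 0 → 0
  read 'y': 0 → 4
  read 'x': 4 → 1
  read 'y': 1 → 1
  read 'x': 1 → 0
  read 'x': 0 → 0
  read 'y': 0 → 4
  read 'y': 4 → 4
  read 'y': 4 → 4
  read 'y': 4 → 4
  end 4, rejected
w3:
  start at 5
  read 'y': 5 → 0
  read 'x': 0 → 0
  read 'y': 0 → 4
  read 'y': 4 → 4
  read 'y': 4 → 4
  read 'x': 4 → 1
  read 'x': 1 → 0
  read 'x': 0 → 0
  read 'x': 0 → 0
  read 'x': 0 → 0
  read 'x': 0 → 0
  read 'y': 0 → 4
  read 'y': 4 → 4
  read 'x': 4 → 1
  read 'y': 1 → 1
  read 'y': 1 → 1
  read 'y': 1 → 1
  end 1, rejected
w4:
  start at 5
  read 'x': 5 → 5
  read 'y': 5 → 0
  read 'y': 0 → 4
  read 'x': 4 → 1
  read 'x': 1 → 0
  read 'y': 0 → 4
  read 'y': 4 → 4
  read 'x': 4 → 1
  read 'y': 1 → 1
  read 'x': 1 → 0
  read 'y': 0 → 4
  read 'x': 4 → 1
  read 'x': 1 → 0
  read 'x': 0 → 0
  read 'y': 0 → 4
  read 'x': 4 → 1
  read 'x': 1 → 0
  read 'y': 0 → 4
  read 'y': 4 → 4
  read 'x': 4 → 1
  read 'x': 1 → 0
  end 0, accepted

1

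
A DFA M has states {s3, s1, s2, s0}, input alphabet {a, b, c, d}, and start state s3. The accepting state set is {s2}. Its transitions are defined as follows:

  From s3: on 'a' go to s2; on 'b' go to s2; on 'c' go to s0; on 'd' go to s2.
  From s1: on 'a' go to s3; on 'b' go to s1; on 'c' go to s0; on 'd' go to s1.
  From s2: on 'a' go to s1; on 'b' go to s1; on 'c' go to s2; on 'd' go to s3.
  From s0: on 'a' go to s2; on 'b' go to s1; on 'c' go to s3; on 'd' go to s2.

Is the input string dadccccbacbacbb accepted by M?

start at s3
read 'd': s3 → s2
read 'a': s2 → s1
read 'd': s1 → s1
read 'c': s1 → s0
read 'c': s0 → s3
read 'c': s3 → s0
read 'c': s0 → s3
read 'b': s3 → s2
read 'a': s2 → s1
read 'c': s1 → s0
read 'b': s0 → s1
read 'a': s1 → s3
read 'c': s3 → s0
read 'b': s0 → s1
read 'b': s1 → s1
End state s1 is not accepting.

No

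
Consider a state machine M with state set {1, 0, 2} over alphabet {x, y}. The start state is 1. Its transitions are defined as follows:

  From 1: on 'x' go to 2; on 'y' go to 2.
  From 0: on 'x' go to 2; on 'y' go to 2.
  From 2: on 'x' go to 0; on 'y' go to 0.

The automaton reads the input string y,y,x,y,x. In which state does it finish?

start at 1
read 'y': 1 → 2
read 'y': 2 → 0
read 'x': 0 → 2
read 'y': 2 → 0
read 'x': 0 → 2

2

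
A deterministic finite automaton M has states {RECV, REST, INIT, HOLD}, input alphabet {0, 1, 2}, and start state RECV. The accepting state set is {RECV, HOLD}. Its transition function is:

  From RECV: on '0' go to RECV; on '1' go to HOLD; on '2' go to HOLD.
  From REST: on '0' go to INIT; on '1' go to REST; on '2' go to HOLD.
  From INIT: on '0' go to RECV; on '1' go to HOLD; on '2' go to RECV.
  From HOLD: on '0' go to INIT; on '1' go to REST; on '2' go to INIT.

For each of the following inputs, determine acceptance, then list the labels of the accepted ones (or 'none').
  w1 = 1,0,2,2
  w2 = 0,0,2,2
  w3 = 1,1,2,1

w1: Trace: RECV -1-> HOLD -0-> INIT -2-> RECV -2-> HOLD  → end HOLD, accepted
w2: Trace: RECV -0-> RECV -0-> RECV -2-> HOLD -2-> INIT  → end INIT, rejected
w3: Trace: RECV -1-> HOLD -1-> REST -2-> HOLD -1-> REST  → end REST, rejected

w1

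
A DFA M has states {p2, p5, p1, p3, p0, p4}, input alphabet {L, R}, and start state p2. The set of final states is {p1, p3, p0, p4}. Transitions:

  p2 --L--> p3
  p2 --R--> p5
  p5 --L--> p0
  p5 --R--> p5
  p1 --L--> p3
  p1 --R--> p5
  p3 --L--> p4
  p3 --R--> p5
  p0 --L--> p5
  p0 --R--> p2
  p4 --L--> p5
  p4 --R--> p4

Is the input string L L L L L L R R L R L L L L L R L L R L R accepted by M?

No

start at p2
read 'L': p2 → p3
read 'L': p3 → p4
read 'L': p4 → p5
read 'L': p5 → p0
read 'L': p0 → p5
read 'L': p5 → p0
read 'R': p0 → p2
read 'R': p2 → p5
read 'L': p5 → p0
read 'R': p0 → p2
read 'L': p2 → p3
read 'L': p3 → p4
read 'L': p4 → p5
read 'L': p5 → p0
read 'L': p0 → p5
read 'R': p5 → p5
read 'L': p5 → p0
read 'L': p0 → p5
read 'R': p5 → p5
read 'L': p5 → p0
read 'R': p0 → p2
End state p2 is not accepting.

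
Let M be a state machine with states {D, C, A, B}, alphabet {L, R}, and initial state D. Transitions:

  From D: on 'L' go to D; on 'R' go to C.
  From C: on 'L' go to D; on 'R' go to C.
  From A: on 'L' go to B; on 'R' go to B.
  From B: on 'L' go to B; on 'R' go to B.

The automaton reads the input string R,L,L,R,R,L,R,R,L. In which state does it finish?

D

Trace: D -R-> C -L-> D -L-> D -R-> C -R-> C -L-> D -R-> C -R-> C -L-> D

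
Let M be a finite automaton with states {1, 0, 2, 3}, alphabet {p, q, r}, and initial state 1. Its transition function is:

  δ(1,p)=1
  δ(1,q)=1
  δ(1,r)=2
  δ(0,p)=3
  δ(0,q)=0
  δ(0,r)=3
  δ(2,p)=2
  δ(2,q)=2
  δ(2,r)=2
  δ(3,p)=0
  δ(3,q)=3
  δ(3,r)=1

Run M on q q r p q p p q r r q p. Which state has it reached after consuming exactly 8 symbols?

Trace: 1 -q-> 1 -q-> 1 -r-> 2 -p-> 2 -q-> 2 -p-> 2 -p-> 2 -q-> 2
After 8 symbols: 2.

2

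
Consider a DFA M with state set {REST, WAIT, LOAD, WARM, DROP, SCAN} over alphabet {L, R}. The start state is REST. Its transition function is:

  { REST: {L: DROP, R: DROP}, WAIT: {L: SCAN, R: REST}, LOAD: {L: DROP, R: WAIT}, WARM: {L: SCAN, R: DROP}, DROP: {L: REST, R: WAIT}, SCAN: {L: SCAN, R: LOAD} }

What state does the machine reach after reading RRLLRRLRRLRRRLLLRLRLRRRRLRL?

DROP

Trace: REST -R-> DROP -R-> WAIT -L-> SCAN -L-> SCAN -R-> LOAD -R-> WAIT -L-> SCAN -R-> LOAD -R-> WAIT -L-> SCAN -R-> LOAD -R-> WAIT -R-> REST -L-> DROP -L-> REST -L-> DROP -R-> WAIT -L-> SCAN -R-> LOAD -L-> DROP -R-> WAIT -R-> REST -R-> DROP -R-> WAIT -L-> SCAN -R-> LOAD -L-> DROP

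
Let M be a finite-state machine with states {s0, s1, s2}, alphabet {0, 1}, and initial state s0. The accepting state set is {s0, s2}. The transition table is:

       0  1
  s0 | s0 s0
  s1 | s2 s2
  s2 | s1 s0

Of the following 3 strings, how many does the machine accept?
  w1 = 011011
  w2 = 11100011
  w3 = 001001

3

w1: Trace: s0 -0-> s0 -1-> s0 -1-> s0 -0-> s0 -1-> s0 -1-> s0  → end s0, accepted
w2: Trace: s0 -1-> s0 -1-> s0 -1-> s0 -0-> s0 -0-> s0 -0-> s0 -1-> s0 -1-> s0  → end s0, accepted
w3: Trace: s0 -0-> s0 -0-> s0 -1-> s0 -0-> s0 -0-> s0 -1-> s0  → end s0, accepted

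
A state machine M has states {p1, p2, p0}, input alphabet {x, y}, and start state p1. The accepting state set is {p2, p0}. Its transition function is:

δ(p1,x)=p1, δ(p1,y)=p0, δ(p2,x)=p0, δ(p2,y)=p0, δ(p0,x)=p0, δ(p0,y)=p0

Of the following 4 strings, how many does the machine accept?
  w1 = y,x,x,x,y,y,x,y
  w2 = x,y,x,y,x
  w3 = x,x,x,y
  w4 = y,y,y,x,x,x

w1: p1 → p0 → p0 → p0 → p0 → p0 → p0 → p0 → p0  → end p0, accepted
w2: p1 → p1 → p0 → p0 → p0 → p0  → end p0, accepted
w3: p1 → p1 → p1 → p1 → p0  → end p0, accepted
w4: p1 → p0 → p0 → p0 → p0 → p0 → p0  → end p0, accepted

4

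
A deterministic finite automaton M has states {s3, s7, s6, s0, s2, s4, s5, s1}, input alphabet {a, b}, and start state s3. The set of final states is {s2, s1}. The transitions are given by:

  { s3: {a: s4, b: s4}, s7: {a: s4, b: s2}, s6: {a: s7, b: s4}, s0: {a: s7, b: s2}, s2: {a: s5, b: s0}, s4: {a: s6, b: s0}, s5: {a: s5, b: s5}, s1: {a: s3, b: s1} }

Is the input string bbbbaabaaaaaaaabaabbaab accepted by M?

Trace: s3 -b-> s4 -b-> s0 -b-> s2 -b-> s0 -a-> s7 -a-> s4 -b-> s0 -a-> s7 -a-> s4 -a-> s6 -a-> s7 -a-> s4 -a-> s6 -a-> s7 -a-> s4 -b-> s0 -a-> s7 -a-> s4 -b-> s0 -b-> s2 -a-> s5 -a-> s5 -b-> s5
End state s5 is not accepting.

No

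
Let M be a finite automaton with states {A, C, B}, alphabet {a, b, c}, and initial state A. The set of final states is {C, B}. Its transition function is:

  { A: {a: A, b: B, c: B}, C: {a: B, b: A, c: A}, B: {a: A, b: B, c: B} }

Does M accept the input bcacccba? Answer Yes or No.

No

start at A
read 'b': A → B
read 'c': B → B
read 'a': B → A
read 'c': A → B
read 'c': B → B
read 'c': B → B
read 'b': B → B
read 'a': B → A
End state A is not accepting.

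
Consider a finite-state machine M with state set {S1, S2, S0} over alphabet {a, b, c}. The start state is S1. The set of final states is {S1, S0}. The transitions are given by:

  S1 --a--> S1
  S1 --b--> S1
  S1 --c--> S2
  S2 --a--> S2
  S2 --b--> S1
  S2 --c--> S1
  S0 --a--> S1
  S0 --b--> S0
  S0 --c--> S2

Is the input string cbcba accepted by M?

Yes

Trace: S1 -c-> S2 -b-> S1 -c-> S2 -b-> S1 -a-> S1
End state S1 is accepting.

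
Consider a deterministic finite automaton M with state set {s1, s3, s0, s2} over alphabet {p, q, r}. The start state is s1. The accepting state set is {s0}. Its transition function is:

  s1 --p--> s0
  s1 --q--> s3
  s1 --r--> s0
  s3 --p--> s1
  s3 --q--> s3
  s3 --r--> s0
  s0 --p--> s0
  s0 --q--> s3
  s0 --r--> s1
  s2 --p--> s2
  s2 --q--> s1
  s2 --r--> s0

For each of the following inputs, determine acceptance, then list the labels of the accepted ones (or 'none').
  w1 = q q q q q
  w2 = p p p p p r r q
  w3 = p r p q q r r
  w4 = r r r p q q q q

none

w1:
  start at s1
  read 'q': s1 → s3
  read 'q': s3 → s3
  read 'q': s3 → s3
  read 'q': s3 → s3
  read 'q': s3 → s3
  end s3, rejected
w2:
  start at s1
  read 'p': s1 → s0
  read 'p': s0 → s0
  read 'p': s0 → s0
  read 'p': s0 → s0
  read 'p': s0 → s0
  read 'r': s0 → s1
  read 'r': s1 → s0
  read 'q': s0 → s3
  end s3, rejected
w3:
  start at s1
  read 'p': s1 → s0
  read 'r': s0 → s1
  read 'p': s1 → s0
  read 'q': s0 → s3
  read 'q': s3 → s3
  read 'r': s3 → s0
  read 'r': s0 → s1
  end s1, rejected
w4:
  start at s1
  read 'r': s1 → s0
  read 'r': s0 → s1
  read 'r': s1 → s0
  read 'p': s0 → s0
  read 'q': s0 → s3
  read 'q': s3 → s3
  read 'q': s3 → s3
  read 'q': s3 → s3
  end s3, rejected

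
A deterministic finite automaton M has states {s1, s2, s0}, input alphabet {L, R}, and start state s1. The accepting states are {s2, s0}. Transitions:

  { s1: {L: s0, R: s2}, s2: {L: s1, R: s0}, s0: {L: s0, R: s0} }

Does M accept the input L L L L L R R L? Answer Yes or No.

Yes

start at s1
read 'L': s1 → s0
read 'L': s0 → s0
read 'L': s0 → s0
read 'L': s0 → s0
read 'L': s0 → s0
read 'R': s0 → s0
read 'R': s0 → s0
read 'L': s0 → s0
End state s0 is accepting.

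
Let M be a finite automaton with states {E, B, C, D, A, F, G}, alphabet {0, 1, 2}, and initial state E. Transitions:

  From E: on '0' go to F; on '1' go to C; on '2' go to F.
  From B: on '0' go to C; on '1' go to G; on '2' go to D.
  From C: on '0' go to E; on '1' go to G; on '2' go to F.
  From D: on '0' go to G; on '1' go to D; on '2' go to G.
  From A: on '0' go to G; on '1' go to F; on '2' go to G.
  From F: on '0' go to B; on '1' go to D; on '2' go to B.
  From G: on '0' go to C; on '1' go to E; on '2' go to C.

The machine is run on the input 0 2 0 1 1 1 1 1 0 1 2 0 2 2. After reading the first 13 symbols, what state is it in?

start at E
read '0': E → F
read '2': F → B
read '0': B → C
read '1': C → G
read '1': G → E
read '1': E → C
read '1': C → G
read '1': G → E
read '0': E → F
read '1': F → D
read '2': D → G
read '0': G → C
read '2': C → F
After 13 symbols: F.

F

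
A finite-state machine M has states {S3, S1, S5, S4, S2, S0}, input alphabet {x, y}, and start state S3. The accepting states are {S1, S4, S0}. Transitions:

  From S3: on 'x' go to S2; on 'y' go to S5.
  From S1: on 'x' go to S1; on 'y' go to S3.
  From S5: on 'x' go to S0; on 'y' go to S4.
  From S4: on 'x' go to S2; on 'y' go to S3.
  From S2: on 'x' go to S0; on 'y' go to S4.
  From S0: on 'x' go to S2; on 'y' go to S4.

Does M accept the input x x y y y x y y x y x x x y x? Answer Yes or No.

Trace: S3 -x-> S2 -x-> S0 -y-> S4 -y-> S3 -y-> S5 -x-> S0 -y-> S4 -y-> S3 -x-> S2 -y-> S4 -x-> S2 -x-> S0 -x-> S2 -y-> S4 -x-> S2
End state S2 is not accepting.

No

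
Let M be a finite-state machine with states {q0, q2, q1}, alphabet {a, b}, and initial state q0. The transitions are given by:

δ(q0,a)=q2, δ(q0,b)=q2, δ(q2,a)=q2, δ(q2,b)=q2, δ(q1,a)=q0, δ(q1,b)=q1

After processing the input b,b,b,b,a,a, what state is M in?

Trace: q0 -b-> q2 -b-> q2 -b-> q2 -b-> q2 -a-> q2 -a-> q2

q2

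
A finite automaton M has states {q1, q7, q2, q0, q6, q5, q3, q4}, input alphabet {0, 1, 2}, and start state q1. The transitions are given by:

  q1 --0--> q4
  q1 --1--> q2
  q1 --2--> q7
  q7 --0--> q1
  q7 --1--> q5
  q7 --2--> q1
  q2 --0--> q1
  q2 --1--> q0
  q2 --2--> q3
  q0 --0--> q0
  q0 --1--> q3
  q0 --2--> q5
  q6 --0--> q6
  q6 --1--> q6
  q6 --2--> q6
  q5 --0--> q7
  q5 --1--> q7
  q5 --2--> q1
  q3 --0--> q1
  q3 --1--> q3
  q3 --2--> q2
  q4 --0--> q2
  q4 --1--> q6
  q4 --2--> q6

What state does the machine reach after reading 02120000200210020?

q6

Trace: q1 -0-> q4 -2-> q6 -1-> q6 -2-> q6 -0-> q6 -0-> q6 -0-> q6 -0-> q6 -2-> q6 -0-> q6 -0-> q6 -2-> q6 -1-> q6 -0-> q6 -0-> q6 -2-> q6 -0-> q6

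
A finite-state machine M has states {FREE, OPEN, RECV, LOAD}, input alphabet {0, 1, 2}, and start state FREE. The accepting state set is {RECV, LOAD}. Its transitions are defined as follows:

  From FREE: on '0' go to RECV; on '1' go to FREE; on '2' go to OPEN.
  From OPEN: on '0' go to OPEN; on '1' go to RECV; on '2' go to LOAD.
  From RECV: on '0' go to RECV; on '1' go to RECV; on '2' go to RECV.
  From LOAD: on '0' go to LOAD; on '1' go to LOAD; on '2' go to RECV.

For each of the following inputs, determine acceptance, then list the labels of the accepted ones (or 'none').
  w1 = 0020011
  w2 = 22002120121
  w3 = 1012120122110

w1: FREE → RECV → RECV → RECV → RECV → RECV → RECV → RECV  → end RECV, accepted
w2: FREE → OPEN → LOAD → LOAD → LOAD → RECV → RECV → RECV → RECV → RECV → RECV → RECV  → end RECV, accepted
w3: FREE → FREE → RECV → RECV → RECV → RECV → RECV → RECV → RECV → RECV → RECV → RECV → RECV → RECV  → end RECV, accepted

w1, w2, w3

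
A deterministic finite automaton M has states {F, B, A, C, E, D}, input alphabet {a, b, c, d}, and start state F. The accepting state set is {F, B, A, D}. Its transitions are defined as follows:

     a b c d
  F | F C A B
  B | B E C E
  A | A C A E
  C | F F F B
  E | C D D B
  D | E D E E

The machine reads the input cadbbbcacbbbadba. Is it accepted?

F → A → A → E → D → D → D → E → C → F → C → F → C → F → B → E → C
End state C is not accepting.

No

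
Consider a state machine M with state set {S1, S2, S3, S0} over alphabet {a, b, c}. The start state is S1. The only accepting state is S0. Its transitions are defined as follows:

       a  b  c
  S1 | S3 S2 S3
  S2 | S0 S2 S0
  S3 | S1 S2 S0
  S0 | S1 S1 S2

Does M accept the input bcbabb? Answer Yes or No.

S1 → S2 → S0 → S1 → S3 → S2 → S2
End state S2 is not accepting.

No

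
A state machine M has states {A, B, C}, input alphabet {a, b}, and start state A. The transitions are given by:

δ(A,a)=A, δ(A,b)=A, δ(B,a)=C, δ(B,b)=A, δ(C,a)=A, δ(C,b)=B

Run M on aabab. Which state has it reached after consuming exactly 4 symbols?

A → A → A → A → A
After 4 symbols: A.

A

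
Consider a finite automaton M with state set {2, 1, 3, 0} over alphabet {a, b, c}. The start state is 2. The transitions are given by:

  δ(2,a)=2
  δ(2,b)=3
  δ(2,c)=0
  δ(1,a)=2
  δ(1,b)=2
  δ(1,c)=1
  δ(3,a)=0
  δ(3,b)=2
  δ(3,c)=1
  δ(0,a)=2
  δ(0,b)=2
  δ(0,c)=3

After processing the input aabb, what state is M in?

Trace: 2 -a-> 2 -a-> 2 -b-> 3 -b-> 2

2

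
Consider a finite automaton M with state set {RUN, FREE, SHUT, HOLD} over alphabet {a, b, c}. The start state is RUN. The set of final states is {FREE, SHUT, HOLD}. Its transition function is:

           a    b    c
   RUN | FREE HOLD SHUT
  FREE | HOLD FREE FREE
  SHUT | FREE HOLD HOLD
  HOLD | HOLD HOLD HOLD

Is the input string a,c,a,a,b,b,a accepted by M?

Yes

Trace: RUN -a-> FREE -c-> FREE -a-> HOLD -a-> HOLD -b-> HOLD -b-> HOLD -a-> HOLD
End state HOLD is accepting.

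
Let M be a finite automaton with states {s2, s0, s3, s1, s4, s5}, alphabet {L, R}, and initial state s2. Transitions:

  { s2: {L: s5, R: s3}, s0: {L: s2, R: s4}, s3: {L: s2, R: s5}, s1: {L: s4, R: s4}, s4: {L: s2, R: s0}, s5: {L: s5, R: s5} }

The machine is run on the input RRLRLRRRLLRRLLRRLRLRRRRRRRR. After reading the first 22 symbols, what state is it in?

s5

Trace: s2 -R-> s3 -R-> s5 -L-> s5 -R-> s5 -L-> s5 -R-> s5 -R-> s5 -R-> s5 -L-> s5 -L-> s5 -R-> s5 -R-> s5 -L-> s5 -L-> s5 -R-> s5 -R-> s5 -L-> s5 -R-> s5 -L-> s5 -R-> s5 -R-> s5 -R-> s5
After 22 symbols: s5.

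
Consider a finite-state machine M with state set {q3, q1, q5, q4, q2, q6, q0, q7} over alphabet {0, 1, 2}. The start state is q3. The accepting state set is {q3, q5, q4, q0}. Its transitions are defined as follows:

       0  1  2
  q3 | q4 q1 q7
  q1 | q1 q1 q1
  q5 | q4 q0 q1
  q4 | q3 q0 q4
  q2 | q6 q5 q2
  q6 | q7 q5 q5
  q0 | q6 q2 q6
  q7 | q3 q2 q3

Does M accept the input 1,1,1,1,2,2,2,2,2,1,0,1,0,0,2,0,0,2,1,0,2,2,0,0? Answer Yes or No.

No

start at q3
read '1': q3 → q1
read '1': q1 → q1
read '1': q1 → q1
read '1': q1 → q1
read '2': q1 → q1
read '2': q1 → q1
read '2': q1 → q1
read '2': q1 → q1
read '2': q1 → q1
read '1': q1 → q1
read '0': q1 → q1
read '1': q1 → q1
read '0': q1 → q1
read '0': q1 → q1
read '2': q1 → q1
read '0': q1 → q1
read '0': q1 → q1
read '2': q1 → q1
read '1': q1 → q1
read '0': q1 → q1
read '2': q1 → q1
read '2': q1 → q1
read '0': q1 → q1
read '0': q1 → q1
End state q1 is not accepting.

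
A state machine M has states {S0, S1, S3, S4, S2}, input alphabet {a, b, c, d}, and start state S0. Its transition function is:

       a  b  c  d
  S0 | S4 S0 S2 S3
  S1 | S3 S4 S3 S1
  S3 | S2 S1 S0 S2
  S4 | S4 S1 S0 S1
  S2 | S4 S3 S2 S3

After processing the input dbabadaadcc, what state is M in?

S0 → S3 → S1 → S3 → S1 → S3 → S2 → S4 → S4 → S1 → S3 → S0

S0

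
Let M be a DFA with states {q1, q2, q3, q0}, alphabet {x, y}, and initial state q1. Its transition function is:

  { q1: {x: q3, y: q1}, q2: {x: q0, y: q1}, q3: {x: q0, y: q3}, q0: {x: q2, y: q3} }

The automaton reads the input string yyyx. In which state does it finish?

q3

Trace: q1 -y-> q1 -y-> q1 -y-> q1 -x-> q3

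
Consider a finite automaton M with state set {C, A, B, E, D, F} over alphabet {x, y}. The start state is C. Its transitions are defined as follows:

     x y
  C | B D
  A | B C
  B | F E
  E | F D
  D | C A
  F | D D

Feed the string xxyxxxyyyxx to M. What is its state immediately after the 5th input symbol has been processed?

B

C → B → F → D → C → B
After 5 symbols: B.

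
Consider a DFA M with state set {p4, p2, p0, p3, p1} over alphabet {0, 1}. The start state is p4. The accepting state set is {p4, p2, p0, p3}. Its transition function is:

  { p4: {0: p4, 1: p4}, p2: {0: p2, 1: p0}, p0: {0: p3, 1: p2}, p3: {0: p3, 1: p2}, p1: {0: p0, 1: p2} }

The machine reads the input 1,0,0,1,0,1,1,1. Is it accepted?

Trace: p4 -1-> p4 -0-> p4 -0-> p4 -1-> p4 -0-> p4 -1-> p4 -1-> p4 -1-> p4
End state p4 is accepting.

Yes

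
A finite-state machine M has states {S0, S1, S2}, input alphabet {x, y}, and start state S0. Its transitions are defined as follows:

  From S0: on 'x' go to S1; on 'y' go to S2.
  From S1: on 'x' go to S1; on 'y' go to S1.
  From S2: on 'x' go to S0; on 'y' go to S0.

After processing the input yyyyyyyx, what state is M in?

S0

S0 → S2 → S0 → S2 → S0 → S2 → S0 → S2 → S0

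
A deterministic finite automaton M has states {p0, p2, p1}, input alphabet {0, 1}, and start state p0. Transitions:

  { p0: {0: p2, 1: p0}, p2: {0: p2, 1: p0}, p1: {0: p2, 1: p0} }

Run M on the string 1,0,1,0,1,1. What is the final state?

start at p0
read '1': p0 → p0
read '0': p0 → p2
read '1': p2 → p0
read '0': p0 → p2
read '1': p2 → p0
read '1': p0 → p0

p0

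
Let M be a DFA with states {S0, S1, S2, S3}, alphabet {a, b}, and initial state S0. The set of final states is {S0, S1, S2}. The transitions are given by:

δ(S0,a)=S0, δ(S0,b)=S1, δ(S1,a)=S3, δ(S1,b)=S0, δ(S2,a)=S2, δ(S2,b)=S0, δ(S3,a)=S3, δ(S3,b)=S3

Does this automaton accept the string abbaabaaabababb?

No

Trace: S0 -a-> S0 -b-> S1 -b-> S0 -a-> S0 -a-> S0 -b-> S1 -a-> S3 -a-> S3 -a-> S3 -b-> S3 -a-> S3 -b-> S3 -a-> S3 -b-> S3 -b-> S3
End state S3 is not accepting.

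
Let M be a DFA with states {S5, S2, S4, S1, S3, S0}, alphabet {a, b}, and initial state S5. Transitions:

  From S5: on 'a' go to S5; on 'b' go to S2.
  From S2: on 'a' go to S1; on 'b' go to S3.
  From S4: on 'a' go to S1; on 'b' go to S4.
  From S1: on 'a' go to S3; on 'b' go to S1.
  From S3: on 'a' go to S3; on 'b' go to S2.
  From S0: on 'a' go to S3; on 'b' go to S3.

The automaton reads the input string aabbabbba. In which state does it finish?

start at S5
read 'a': S5 → S5
read 'a': S5 → S5
read 'b': S5 → S2
read 'b': S2 → S3
read 'a': S3 → S3
read 'b': S3 → S2
read 'b': S2 → S3
read 'b': S3 → S2
read 'a': S2 → S1

S1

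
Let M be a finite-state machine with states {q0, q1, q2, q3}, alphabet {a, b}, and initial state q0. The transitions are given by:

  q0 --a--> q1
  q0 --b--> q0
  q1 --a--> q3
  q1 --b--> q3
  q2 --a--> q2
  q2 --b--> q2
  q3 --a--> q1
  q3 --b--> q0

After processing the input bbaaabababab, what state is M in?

q3

start at q0
read 'b': q0 → q0
read 'b': q0 → q0
read 'a': q0 → q1
read 'a': q1 → q3
read 'a': q3 → q1
read 'b': q1 → q3
read 'a': q3 → q1
read 'b': q1 → q3
read 'a': q3 → q1
read 'b': q1 → q3
read 'a': q3 → q1
read 'b': q1 → q3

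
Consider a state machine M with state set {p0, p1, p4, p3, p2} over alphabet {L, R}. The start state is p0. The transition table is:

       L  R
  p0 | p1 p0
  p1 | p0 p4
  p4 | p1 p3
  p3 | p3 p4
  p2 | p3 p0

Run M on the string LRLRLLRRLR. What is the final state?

p4

Trace: p0 -L-> p1 -R-> p4 -L-> p1 -R-> p4 -L-> p1 -L-> p0 -R-> p0 -R-> p0 -L-> p1 -R-> p4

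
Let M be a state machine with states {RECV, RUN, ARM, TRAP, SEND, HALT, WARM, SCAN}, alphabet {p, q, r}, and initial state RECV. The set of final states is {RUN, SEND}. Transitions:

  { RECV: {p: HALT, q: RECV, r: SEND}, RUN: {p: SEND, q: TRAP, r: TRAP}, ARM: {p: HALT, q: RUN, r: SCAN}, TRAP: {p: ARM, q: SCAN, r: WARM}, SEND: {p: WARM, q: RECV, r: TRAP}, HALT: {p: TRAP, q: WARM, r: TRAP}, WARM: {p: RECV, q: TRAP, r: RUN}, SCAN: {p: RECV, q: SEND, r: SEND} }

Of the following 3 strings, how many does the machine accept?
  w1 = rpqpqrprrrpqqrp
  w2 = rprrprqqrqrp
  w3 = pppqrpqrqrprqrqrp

0

w1:
  start at RECV
  read 'r': RECV → SEND
  read 'p': SEND → WARM
  read 'q': WARM → TRAP
  read 'p': TRAP → ARM
  read 'q': ARM → RUN
  read 'r': RUN → TRAP
  read 'p': TRAP → ARM
  read 'r': ARM → SCAN
  read 'r': SCAN → SEND
  read 'r': SEND → TRAP
  read 'p': TRAP → ARM
  read 'q': ARM → RUN
  read 'q': RUN → TRAP
  read 'r': TRAP → WARM
  read 'p': WARM → RECV
  end RECV, rejected
w2:
  start at RECV
  read 'r': RECV → SEND
  read 'p': SEND → WARM
  read 'r': WARM → RUN
  read 'r': RUN → TRAP
  read 'p': TRAP → ARM
  read 'r': ARM → SCAN
  read 'q': SCAN → SEND
  read 'q': SEND → RECV
  read 'r': RECV → SEND
  read 'q': SEND → RECV
  read 'r': RECV → SEND
  read 'p': SEND → WARM
  end WARM, rejected
w3:
  start at RECV
  read 'p': RECV → HALT
  read 'p': HALT → TRAP
  read 'p': TRAP → ARM
  read 'q': ARM → RUN
  read 'r': RUN → TRAP
  read 'p': TRAP → ARM
  read 'q': ARM → RUN
  read 'r': RUN → TRAP
  read 'q': TRAP → SCAN
  read 'r': SCAN → SEND
  read 'p': SEND → WARM
  read 'r': WARM → RUN
  read 'q': RUN → TRAP
  read 'r': TRAP → WARM
  read 'q': WARM → TRAP
  read 'r': TRAP → WARM
  read 'p': WARM → RECV
  end RECV, rejected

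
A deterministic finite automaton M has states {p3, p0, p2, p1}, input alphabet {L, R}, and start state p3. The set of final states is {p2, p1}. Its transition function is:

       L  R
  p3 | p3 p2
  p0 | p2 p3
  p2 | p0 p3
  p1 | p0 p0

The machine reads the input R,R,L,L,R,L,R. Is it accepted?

No

Trace: p3 -R-> p2 -R-> p3 -L-> p3 -L-> p3 -R-> p2 -L-> p0 -R-> p3
End state p3 is not accepting.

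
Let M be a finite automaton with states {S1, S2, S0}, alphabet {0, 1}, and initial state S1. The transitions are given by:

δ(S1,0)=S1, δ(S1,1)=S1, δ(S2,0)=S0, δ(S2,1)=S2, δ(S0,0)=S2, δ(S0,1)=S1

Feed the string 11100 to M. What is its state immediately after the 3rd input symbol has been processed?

Trace: S1 -1-> S1 -1-> S1 -1-> S1
After 3 symbols: S1.

S1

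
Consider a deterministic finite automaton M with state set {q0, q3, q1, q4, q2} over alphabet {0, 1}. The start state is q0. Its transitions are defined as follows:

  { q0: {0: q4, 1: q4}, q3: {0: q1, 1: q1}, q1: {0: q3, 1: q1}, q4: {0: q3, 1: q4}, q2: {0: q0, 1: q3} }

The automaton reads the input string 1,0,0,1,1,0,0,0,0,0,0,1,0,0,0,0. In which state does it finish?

q1

Trace: q0 -1-> q4 -0-> q3 -0-> q1 -1-> q1 -1-> q1 -0-> q3 -0-> q1 -0-> q3 -0-> q1 -0-> q3 -0-> q1 -1-> q1 -0-> q3 -0-> q1 -0-> q3 -0-> q1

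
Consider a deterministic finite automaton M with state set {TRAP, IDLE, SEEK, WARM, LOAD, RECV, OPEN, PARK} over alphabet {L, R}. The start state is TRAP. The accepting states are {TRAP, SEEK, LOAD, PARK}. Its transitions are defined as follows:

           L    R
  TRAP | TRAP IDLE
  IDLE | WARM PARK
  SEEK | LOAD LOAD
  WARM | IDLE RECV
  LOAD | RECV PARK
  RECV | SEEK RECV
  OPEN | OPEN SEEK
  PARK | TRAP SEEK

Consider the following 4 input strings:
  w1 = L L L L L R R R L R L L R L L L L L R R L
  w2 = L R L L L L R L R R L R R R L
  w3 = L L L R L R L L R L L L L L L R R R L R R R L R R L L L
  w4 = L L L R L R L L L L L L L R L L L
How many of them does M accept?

3

w1: Trace: TRAP -L-> TRAP -L-> TRAP -L-> TRAP -L-> TRAP -L-> TRAP -R-> IDLE -R-> PARK -R-> SEEK -L-> LOAD -R-> PARK -L-> TRAP -L-> TRAP -R-> IDLE -L-> WARM -L-> IDLE -L-> WARM -L-> IDLE -L-> WARM -R-> RECV -R-> RECV -L-> SEEK  → end SEEK, accepted
w2: Trace: TRAP -L-> TRAP -R-> IDLE -L-> WARM -L-> IDLE -L-> WARM -L-> IDLE -R-> PARK -L-> TRAP -R-> IDLE -R-> PARK -L-> TRAP -R-> IDLE -R-> PARK -R-> SEEK -L-> LOAD  → end LOAD, accepted
w3: Trace: TRAP -L-> TRAP -L-> TRAP -L-> TRAP -R-> IDLE -L-> WARM -R-> RECV -L-> SEEK -L-> LOAD -R-> PARK -L-> TRAP -L-> TRAP -L-> TRAP -L-> TRAP -L-> TRAP -L-> TRAP -R-> IDLE -R-> PARK -R-> SEEK -L-> LOAD -R-> PARK -R-> SEEK -R-> LOAD -L-> RECV -R-> RECV -R-> RECV -L-> SEEK -L-> LOAD -L-> RECV  → end RECV, rejected
w4: Trace: TRAP -L-> TRAP -L-> TRAP -L-> TRAP -R-> IDLE -L-> WARM -R-> RECV -L-> SEEK -L-> LOAD -L-> RECV -L-> SEEK -L-> LOAD -L-> RECV -L-> SEEK -R-> LOAD -L-> RECV -L-> SEEK -L-> LOAD  → end LOAD, accepted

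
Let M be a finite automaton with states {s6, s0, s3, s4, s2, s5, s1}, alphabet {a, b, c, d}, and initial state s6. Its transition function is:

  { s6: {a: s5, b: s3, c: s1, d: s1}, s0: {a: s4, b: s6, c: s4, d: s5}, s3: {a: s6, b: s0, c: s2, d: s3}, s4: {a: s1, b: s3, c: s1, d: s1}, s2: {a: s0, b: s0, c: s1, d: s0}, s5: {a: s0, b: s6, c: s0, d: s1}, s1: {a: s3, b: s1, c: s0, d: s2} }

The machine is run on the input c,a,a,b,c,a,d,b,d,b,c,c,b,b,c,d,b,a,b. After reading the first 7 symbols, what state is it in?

s5

s6 → s1 → s3 → s6 → s3 → s2 → s0 → s5
After 7 symbols: s5.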